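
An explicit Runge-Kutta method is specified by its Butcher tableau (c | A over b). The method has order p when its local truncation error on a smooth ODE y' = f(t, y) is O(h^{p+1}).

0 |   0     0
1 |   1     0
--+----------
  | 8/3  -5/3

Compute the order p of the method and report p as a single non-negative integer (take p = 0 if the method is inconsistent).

b = (8/3, -5/3)
c = (0, 1)
Σ b_i: 8/3·1 + (-5/3)·1 = 1 ✓
b·c: (-5/3)·1 = -5/3 ≠ 1/2 ⇒ order 1.

1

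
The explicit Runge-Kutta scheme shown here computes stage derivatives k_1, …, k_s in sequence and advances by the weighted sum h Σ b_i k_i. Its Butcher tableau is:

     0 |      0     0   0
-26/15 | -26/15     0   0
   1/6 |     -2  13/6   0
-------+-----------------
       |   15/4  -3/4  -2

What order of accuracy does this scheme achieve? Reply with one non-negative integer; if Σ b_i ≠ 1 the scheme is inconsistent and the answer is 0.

1

b = (15/4, -3/4, -2)
c = (0, -26/15, 1/6)
Ac = (0, 0, -169/45)
Σ b_i: 15/4·1 + (-3/4)·1 + (-2)·1 = 1 ✓
b·c: (-3/4)·(-26/15) + (-2)·1/6 = 29/30 ≠ 1/2 ⇒ order 1.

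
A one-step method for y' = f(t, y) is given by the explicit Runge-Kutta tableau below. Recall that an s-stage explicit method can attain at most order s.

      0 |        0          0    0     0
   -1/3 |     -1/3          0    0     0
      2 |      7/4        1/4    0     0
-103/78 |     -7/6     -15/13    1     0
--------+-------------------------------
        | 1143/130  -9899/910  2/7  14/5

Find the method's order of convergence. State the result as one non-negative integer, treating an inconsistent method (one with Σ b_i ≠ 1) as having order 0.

b = (1143/130, -9899/910, 2/7, 14/5)
c = (0, -1/3, 2, -103/78)
Ac = (0, 0, -1/12, 31/13)
Σ b_i: 1143/130·1 + (-9899/910)·1 + 2/7·1 + 14/5·1 = 1 ✓
b·c: (-9899/910)·(-1/3) + 2/7·2 + 14/5·(-103/78) = 1/2 ✓
b·c²: (-9899/910)·1/9 + 2/7·4 + 14/5·10609/6084 = 36631/7605 ≠ 1/3 ⇒ order 2.
b·Ac: 2/7·(-1/12) + 14/5·31/13 = 18163/2730 ≠ 1/6

2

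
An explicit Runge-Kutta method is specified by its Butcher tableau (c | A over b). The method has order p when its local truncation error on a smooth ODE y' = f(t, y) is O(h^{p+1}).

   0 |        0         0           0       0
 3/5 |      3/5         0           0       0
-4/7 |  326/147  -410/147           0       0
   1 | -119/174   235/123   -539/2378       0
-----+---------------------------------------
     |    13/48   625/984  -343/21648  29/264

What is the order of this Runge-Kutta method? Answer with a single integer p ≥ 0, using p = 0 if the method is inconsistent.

b = (13/48, 625/984, -343/21648, 29/264)
c = (0, 3/5, -4/7, 1)
Ac = (0, 0, -82/49, 37/29)
Σ b_i: 13/48·1 + 625/984·1 + (-343/21648)·1 + 29/264·1 = 1 ✓
b·c: 625/984·3/5 + (-343/21648)·(-4/7) + 29/264·1 = 1/2 ✓
b·c²: 625/984·9/25 + (-343/21648)·16/49 + 29/264·1 = 1/3 ✓
b·Ac: (-343/21648)·(-82/49) + 29/264·37/29 = 1/6 ✓
b·c³: 625/984·27/125 + (-343/21648)·(-64/343) + 29/264·1 = 1/4 ✓
b·(c∘Ac): (-343/21648)·328/343 + 29/264·37/29 = 1/8 ✓
b·Ac²: (-343/21648)·(-246/245) + 29/264·89/145 = 1/12 ✓
b·A²c: 29/264·11/29 = 1/24 ✓; 4 stages ⇒ order 4.

4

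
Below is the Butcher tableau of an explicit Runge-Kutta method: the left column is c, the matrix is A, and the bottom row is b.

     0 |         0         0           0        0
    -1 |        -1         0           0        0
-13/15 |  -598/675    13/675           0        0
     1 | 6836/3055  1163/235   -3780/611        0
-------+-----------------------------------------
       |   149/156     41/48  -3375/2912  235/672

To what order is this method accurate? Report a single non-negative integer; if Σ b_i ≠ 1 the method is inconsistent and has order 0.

4

b = (149/156, 41/48, -3375/2912, 235/672)
c = (0, -1, -13/15, 1)
Ac = (0, 0, -13/675, 97/235)
Σ b_i: 149/156·1 + 41/48·1 + (-3375/2912)·1 + 235/672·1 = 1 ✓
b·c: 41/48·(-1) + (-3375/2912)·(-13/15) + 235/672·1 = 1/2 ✓
b·c²: 41/48·1 + (-3375/2912)·169/225 + 235/672·1 = 1/3 ✓
b·Ac: (-3375/2912)·(-13/675) + 235/672·97/235 = 1/6 ✓
b·c³: 41/48·(-1) + (-3375/2912)·(-2197/3375) + 235/672·1 = 1/4 ✓
b·(c∘Ac): (-3375/2912)·169/10125 + 235/672·97/235 = 1/8 ✓
b·Ac²: (-3375/2912)·13/675 + 235/672·71/235 = 1/12 ✓
b·A²c: 235/672·28/235 = 1/24 ✓; 4 stages ⇒ order 4.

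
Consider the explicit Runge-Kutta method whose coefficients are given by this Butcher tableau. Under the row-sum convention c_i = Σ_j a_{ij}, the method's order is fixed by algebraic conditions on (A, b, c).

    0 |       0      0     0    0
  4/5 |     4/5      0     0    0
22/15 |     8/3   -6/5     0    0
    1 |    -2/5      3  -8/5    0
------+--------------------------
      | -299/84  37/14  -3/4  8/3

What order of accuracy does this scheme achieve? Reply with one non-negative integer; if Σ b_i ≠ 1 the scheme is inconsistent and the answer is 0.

1

b = (-299/84, 37/14, -3/4, 8/3)
c = (0, 4/5, 22/15, 1)
Ac = (0, 0, -24/25, 4/75)
Σ b_i: (-299/84)·1 + 37/14·1 + (-3/4)·1 + 8/3·1 = 1 ✓
b·c: 37/14·4/5 + (-3/4)·22/15 + 8/3·1 = 773/210 ≠ 1/2 ⇒ order 1.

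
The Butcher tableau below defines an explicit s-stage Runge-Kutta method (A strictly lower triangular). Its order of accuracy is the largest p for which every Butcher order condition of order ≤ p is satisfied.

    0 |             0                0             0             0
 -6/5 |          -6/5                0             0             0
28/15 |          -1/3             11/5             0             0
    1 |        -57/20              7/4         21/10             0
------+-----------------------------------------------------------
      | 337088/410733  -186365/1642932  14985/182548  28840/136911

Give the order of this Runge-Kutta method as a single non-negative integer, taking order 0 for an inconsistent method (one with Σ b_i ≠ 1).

b = (337088/410733, -186365/1642932, 14985/182548, 28840/136911)
c = (0, -6/5, 28/15, 1)
Ac = (0, 0, -66/25, 91/50)
Σ b_i: 337088/410733·1 + (-186365/1642932)·1 + 14985/182548·1 + 28840/136911·1 = 1 ✓
b·c: (-186365/1642932)·(-6/5) + 14985/182548·28/15 + 28840/136911·1 = 1/2 ✓
b·c²: (-186365/1642932)·36/25 + 14985/182548·784/225 + 28840/136911·1 = 1/3 ✓
b·Ac: 14985/182548·(-66/25) + 28840/136911·91/50 = 1/6 ✓
b·c³: (-186365/1642932)·(-216/125) + 14985/182548·21952/3375 + 28840/136911·1 = 3219418/3422775 ≠ 1/4 ⇒ order 3.
b·(c∘Ac): 14985/182548·(-616/125) + 28840/136911·91/50 = -72394/3422775 ≠ 1/8
b·Ac²: 14985/182548·396/125 + 28840/136911·3689/375 = 23948479/10268325 ≠ 1/12
b·A²c: 28840/136911·(-693/125) = -1332408/1140925 ≠ 1/24

3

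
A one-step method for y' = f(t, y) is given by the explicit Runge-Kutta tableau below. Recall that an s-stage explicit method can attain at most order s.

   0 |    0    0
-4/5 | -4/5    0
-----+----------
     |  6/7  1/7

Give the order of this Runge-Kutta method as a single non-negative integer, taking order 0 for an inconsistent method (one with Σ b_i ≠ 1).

b = (6/7, 1/7)
c = (0, -4/5)
Σ b_i: 6/7·1 + 1/7·1 = 1 ✓
b·c: 1/7·(-4/5) = -4/35 ≠ 1/2 ⇒ order 1.

1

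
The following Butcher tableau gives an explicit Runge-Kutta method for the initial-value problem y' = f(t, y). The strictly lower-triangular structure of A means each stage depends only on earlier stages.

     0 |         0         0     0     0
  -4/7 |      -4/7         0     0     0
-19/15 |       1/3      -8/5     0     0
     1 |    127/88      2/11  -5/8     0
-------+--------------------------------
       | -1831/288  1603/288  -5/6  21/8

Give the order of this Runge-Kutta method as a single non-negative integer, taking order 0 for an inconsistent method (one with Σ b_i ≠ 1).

b = (-1831/288, 1603/288, -5/6, 21/8)
c = (0, -4/7, -19/15, 1)
Ac = (0, 0, 32/35, 1271/1848)
Σ b_i: (-1831/288)·1 + 1603/288·1 + (-5/6)·1 + 21/8·1 = 1 ✓
b·c: 1603/288·(-4/7) + (-5/6)·(-19/15) + 21/8·1 = 1/2 ✓
b·c²: 1603/288·16/49 + (-5/6)·361/225 + 21/8·1 = 23477/7560 ≠ 1/3 ⇒ order 2.
b·Ac: (-5/6)·32/35 + 21/8·1271/1848 = 15427/14784 ≠ 1/6

2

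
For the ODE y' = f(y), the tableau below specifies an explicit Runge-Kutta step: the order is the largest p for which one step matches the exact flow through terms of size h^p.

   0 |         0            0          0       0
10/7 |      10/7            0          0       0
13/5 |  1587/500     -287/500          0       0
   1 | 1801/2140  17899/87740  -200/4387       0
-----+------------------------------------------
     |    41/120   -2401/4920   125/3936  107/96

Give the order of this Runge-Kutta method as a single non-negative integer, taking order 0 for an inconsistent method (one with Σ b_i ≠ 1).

4

b = (41/120, -2401/4920, 125/3936, 107/96)
c = (0, 10/7, 13/5, 1)
Ac = (0, 0, -41/50, 37/214)
Σ b_i: 41/120·1 + (-2401/4920)·1 + 125/3936·1 + 107/96·1 = 1 ✓
b·c: (-2401/4920)·10/7 + 125/3936·13/5 + 107/96·1 = 1/2 ✓
b·c²: (-2401/4920)·100/49 + 125/3936·169/25 + 107/96·1 = 1/3 ✓
b·Ac: 125/3936·(-41/50) + 107/96·37/214 = 1/6 ✓
b·c³: (-2401/4920)·1000/343 + 125/3936·2197/125 + 107/96·1 = 1/4 ✓
b·(c∘Ac): 125/3936·(-533/250) + 107/96·37/214 = 1/8 ✓
b·Ac²: 125/3936·(-41/35) + 107/96·81/749 = 1/12 ✓
b·A²c: 107/96·4/107 = 1/24 ✓; 4 stages ⇒ order 4.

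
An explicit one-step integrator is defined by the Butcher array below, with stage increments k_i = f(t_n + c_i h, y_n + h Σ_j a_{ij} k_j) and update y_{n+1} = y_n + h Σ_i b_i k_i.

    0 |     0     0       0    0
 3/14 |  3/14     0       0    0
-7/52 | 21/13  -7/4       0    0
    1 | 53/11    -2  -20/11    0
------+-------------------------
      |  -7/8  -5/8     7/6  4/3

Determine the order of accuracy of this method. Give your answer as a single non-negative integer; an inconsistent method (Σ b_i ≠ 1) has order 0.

1

b = (-7/8, -5/8, 7/6, 4/3)
c = (0, 3/14, -7/52, 1)
Ac = (0, 0, -3/8, -184/1001)
Σ b_i: (-7/8)·1 + (-5/8)·1 + 7/6·1 + 4/3·1 = 1 ✓
b·c: (-5/8)·3/14 + 7/6·(-7/52) + 4/3·1 = 4553/4368 ≠ 1/2 ⇒ order 1.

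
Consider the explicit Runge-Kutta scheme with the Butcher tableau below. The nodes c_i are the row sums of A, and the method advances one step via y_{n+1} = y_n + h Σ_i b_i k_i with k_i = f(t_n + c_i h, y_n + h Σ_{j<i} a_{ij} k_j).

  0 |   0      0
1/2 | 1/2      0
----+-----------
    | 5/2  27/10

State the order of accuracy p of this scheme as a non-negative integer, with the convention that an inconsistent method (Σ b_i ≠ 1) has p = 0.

b = (5/2, 27/10)
c = (0, 1/2)
Σ b_i: 5/2·1 + 27/10·1 = 26/5 ≠ 1 ⇒ order 0.

0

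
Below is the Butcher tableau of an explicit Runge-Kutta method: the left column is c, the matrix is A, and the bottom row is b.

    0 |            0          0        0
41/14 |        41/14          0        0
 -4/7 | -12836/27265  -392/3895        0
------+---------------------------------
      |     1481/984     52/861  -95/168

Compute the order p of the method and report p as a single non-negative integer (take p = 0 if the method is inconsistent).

b = (1481/984, 52/861, -95/168)
c = (0, 41/14, -4/7)
Ac = (0, 0, -28/95)
Σ b_i: 1481/984·1 + 52/861·1 + (-95/168)·1 = 1 ✓
b·c: 52/861·41/14 + (-95/168)·(-4/7) = 1/2 ✓
b·c²: 52/861·1681/196 + (-95/168)·16/49 = 1/3 ✓
b·Ac: (-95/168)·(-28/95) = 1/6 ✓; 3 stages ⇒ order 3.

3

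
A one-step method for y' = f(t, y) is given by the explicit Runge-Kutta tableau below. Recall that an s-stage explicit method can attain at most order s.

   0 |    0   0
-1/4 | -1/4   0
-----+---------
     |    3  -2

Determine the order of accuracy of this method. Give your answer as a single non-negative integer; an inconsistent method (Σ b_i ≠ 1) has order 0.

b = (3, -2)
c = (0, -1/4)
Σ b_i: 3·1 + (-2)·1 = 1 ✓
b·c: (-2)·(-1/4) = 1/2 ✓; 2 stages ⇒ order 2.

2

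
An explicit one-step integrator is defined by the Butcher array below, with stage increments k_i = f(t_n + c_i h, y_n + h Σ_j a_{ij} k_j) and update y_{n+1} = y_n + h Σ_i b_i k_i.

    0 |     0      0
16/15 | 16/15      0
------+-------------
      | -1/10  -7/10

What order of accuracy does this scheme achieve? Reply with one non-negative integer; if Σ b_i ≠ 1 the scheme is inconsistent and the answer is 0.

0

b = (-1/10, -7/10)
c = (0, 16/15)
Σ b_i: (-1/10)·1 + (-7/10)·1 = -4/5 ≠ 1 ⇒ order 0.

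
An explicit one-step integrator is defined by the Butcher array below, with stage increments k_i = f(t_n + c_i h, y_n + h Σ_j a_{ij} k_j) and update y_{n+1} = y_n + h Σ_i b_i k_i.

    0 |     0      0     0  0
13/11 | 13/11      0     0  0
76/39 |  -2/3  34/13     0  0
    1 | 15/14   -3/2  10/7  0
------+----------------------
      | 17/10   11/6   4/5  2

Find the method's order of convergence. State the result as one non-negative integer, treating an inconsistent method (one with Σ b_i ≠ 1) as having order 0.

b = (17/10, 11/6, 4/5, 2)
c = (0, 13/11, 76/39, 1)
Ac = (0, 0, 34/11, 6073/6006)
Σ b_i: 17/10·1 + 11/6·1 + 4/5·1 + 2·1 = 19/3 ≠ 1 ⇒ order 0.

0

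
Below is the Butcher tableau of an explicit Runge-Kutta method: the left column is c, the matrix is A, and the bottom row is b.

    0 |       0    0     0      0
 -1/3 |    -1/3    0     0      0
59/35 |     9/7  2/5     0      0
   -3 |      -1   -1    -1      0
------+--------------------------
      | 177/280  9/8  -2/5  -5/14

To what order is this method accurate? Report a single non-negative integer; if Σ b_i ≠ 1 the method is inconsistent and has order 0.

1

b = (177/280, 9/8, -2/5, -5/14)
c = (0, -1/3, 59/35, -3)
Ac = (0, 0, -2/15, -142/105)
Σ b_i: 177/280·1 + 9/8·1 + (-2/5)·1 + (-5/14)·1 = 1 ✓
b·c: 9/8·(-1/3) + (-2/5)·59/35 + (-5/14)·(-3) = 31/1400 ≠ 1/2 ⇒ order 1.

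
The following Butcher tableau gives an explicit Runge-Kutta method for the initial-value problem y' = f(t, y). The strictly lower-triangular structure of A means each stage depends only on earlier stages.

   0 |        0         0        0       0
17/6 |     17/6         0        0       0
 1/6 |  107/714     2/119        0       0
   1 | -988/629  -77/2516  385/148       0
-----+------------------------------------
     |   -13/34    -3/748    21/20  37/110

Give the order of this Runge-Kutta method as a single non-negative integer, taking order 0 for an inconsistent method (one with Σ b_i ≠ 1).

b = (-13/34, -3/748, 21/20, 37/110)
c = (0, 17/6, 1/6, 1)
Ac = (0, 0, 1/21, 77/222)
Σ b_i: (-13/34)·1 + (-3/748)·1 + 21/20·1 + 37/110·1 = 1 ✓
b·c: (-3/748)·17/6 + 21/20·1/6 + 37/110·1 = 1/2 ✓
b·c²: (-3/748)·289/36 + 21/20·1/36 + 37/110·1 = 1/3 ✓
b·Ac: 21/20·1/21 + 37/110·77/222 = 1/6 ✓
b·c³: (-3/748)·4913/216 + 21/20·1/216 + 37/110·1 = 1/4 ✓
b·(c∘Ac): 21/20·1/126 + 37/110·77/222 = 1/8 ✓
b·Ac²: 21/20·17/126 + 37/110·(-77/444) = 1/12 ✓
b·A²c: 37/110·55/444 = 1/24 ✓; 4 stages ⇒ order 4.

4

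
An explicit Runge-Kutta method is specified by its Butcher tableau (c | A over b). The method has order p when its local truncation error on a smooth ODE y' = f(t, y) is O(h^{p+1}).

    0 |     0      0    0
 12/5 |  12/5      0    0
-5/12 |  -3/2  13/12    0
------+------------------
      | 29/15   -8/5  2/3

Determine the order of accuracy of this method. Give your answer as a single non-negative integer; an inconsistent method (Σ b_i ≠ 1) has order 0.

b = (29/15, -8/5, 2/3)
c = (0, 12/5, -5/12)
Ac = (0, 0, 13/5)
Σ b_i: 29/15·1 + (-8/5)·1 + 2/3·1 = 1 ✓
b·c: (-8/5)·12/5 + 2/3·(-5/12) = -1853/450 ≠ 1/2 ⇒ order 1.

1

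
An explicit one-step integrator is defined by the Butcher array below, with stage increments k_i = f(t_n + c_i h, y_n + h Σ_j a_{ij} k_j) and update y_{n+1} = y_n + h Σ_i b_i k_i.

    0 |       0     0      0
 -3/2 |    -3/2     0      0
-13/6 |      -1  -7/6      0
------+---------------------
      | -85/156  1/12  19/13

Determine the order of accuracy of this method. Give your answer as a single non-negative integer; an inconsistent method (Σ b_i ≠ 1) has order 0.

1

b = (-85/156, 1/12, 19/13)
c = (0, -3/2, -13/6)
Ac = (0, 0, 7/4)
Σ b_i: (-85/156)·1 + 1/12·1 + 19/13·1 = 1 ✓
b·c: 1/12·(-3/2) + 19/13·(-13/6) = -79/24 ≠ 1/2 ⇒ order 1.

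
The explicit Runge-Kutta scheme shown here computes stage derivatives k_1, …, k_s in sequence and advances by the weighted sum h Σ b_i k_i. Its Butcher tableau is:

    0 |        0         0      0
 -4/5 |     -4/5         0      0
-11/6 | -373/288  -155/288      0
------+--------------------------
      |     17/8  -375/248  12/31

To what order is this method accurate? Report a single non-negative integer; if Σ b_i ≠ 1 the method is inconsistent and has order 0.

b = (17/8, -375/248, 12/31)
c = (0, -4/5, -11/6)
Ac = (0, 0, 31/72)
Σ b_i: 17/8·1 + (-375/248)·1 + 12/31·1 = 1 ✓
b·c: (-375/248)·(-4/5) + 12/31·(-11/6) = 1/2 ✓
b·c²: (-375/248)·16/25 + 12/31·121/36 = 1/3 ✓
b·Ac: 12/31·31/72 = 1/6 ✓; 3 stages ⇒ order 3.

3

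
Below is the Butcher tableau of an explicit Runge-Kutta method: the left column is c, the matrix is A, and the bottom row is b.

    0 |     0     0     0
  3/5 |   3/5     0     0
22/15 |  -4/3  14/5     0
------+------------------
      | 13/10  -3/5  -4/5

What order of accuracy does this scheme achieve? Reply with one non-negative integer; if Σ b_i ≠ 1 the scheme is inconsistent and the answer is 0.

0

b = (13/10, -3/5, -4/5)
c = (0, 3/5, 22/15)
Ac = (0, 0, 42/25)
Σ b_i: 13/10·1 + (-3/5)·1 + (-4/5)·1 = -1/10 ≠ 1 ⇒ order 0.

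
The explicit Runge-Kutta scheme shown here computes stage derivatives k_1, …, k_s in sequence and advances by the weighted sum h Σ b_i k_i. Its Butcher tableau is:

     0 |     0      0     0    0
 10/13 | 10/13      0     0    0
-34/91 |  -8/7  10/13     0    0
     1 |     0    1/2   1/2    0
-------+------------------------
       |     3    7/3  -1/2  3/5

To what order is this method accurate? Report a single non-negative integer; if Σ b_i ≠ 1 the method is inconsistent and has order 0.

b = (3, 7/3, -1/2, 3/5)
c = (0, 10/13, -34/91, 1)
Ac = (0, 0, 100/169, 18/91)
Σ b_i: 3·1 + 7/3·1 + (-1/2)·1 + 3/5·1 = 163/30 ≠ 1 ⇒ order 0.

0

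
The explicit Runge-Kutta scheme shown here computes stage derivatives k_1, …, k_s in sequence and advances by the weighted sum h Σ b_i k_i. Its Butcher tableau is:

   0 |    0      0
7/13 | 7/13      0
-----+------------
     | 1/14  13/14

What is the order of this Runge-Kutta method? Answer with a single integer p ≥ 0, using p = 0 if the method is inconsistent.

b = (1/14, 13/14)
c = (0, 7/13)
Σ b_i: 1/14·1 + 13/14·1 = 1 ✓
b·c: 13/14·7/13 = 1/2 ✓; 2 stages ⇒ order 2.

2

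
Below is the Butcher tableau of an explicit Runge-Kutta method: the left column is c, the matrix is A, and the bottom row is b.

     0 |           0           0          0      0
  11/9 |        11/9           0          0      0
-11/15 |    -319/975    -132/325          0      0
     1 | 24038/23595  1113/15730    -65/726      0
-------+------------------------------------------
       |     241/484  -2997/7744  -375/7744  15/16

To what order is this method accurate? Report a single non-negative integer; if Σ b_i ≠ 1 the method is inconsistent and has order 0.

b = (241/484, -2997/7744, -375/7744, 15/16)
c = (0, 11/9, -11/15, 1)
Ac = (0, 0, -484/975, 89/585)
Σ b_i: 241/484·1 + (-2997/7744)·1 + (-375/7744)·1 + 15/16·1 = 1 ✓
b·c: (-2997/7744)·11/9 + (-375/7744)·(-11/15) + 15/16·1 = 1/2 ✓
b·c²: (-2997/7744)·121/81 + (-375/7744)·121/225 + 15/16·1 = 1/3 ✓
b·Ac: (-375/7744)·(-484/975) + 15/16·89/585 = 1/6 ✓
b·c³: (-2997/7744)·1331/729 + (-375/7744)·(-1331/3375) + 15/16·1 = 1/4 ✓
b·(c∘Ac): (-375/7744)·5324/14625 + 15/16·89/585 = 1/8 ✓
b·Ac²: (-375/7744)·(-5324/8775) + 15/16·101/1755 = 1/12 ✓
b·A²c: 15/16·2/45 = 1/24 ✓; 4 stages ⇒ order 4.

4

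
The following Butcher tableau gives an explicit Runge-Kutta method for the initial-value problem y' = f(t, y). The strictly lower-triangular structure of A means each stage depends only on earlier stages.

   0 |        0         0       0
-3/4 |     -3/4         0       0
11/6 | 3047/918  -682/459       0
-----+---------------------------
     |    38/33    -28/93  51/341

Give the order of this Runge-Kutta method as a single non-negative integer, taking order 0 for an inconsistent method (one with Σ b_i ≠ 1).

b = (38/33, -28/93, 51/341)
c = (0, -3/4, 11/6)
Ac = (0, 0, 341/306)
Σ b_i: 38/33·1 + (-28/93)·1 + 51/341·1 = 1 ✓
b·c: (-28/93)·(-3/4) + 51/341·11/6 = 1/2 ✓
b·c²: (-28/93)·9/16 + 51/341·121/36 = 1/3 ✓
b·Ac: 51/341·341/306 = 1/6 ✓; 3 stages ⇒ order 3.

3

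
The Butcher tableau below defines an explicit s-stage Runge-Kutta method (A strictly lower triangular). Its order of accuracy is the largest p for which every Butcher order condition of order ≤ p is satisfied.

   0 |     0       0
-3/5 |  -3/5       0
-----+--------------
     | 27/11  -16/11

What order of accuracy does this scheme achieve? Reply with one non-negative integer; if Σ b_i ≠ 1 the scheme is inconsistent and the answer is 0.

1

b = (27/11, -16/11)
c = (0, -3/5)
Σ b_i: 27/11·1 + (-16/11)·1 = 1 ✓
b·c: (-16/11)·(-3/5) = 48/55 ≠ 1/2 ⇒ order 1.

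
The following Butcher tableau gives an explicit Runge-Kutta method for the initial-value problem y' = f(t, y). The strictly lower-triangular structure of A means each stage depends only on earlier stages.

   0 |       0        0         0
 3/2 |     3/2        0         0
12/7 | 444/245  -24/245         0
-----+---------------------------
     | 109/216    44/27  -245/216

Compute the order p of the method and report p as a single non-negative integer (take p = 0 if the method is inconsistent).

3

b = (109/216, 44/27, -245/216)
c = (0, 3/2, 12/7)
Ac = (0, 0, -36/245)
Σ b_i: 109/216·1 + 44/27·1 + (-245/216)·1 = 1 ✓
b·c: 44/27·3/2 + (-245/216)·12/7 = 1/2 ✓
b·c²: 44/27·9/4 + (-245/216)·144/49 = 1/3 ✓
b·Ac: (-245/216)·(-36/245) = 1/6 ✓; 3 stages ⇒ order 3.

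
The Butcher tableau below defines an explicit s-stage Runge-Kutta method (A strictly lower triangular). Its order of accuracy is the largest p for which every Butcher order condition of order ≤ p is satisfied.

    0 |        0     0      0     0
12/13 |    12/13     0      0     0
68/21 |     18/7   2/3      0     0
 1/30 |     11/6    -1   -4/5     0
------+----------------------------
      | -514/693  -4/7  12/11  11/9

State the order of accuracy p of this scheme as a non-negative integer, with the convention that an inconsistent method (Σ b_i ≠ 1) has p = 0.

b = (-514/693, -4/7, 12/11, 11/9)
c = (0, 12/13, 68/21, 1/30)
Ac = (0, 0, 8/13, -4796/1365)
Σ b_i: (-514/693)·1 + (-4/7)·1 + 12/11·1 + 11/9·1 = 1 ✓
b·c: (-4/7)·12/13 + 12/11·68/21 + 11/9·1/30 = 823171/270270 ≠ 1/2 ⇒ order 1.

1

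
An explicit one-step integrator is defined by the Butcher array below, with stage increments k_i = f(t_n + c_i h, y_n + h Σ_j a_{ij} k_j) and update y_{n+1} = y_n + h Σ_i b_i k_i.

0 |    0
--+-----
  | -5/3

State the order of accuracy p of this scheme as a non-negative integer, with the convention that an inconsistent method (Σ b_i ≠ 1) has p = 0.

0

b = (-5/3)
c = (0)
Σ b_i: (-5/3)·1 = -5/3 ≠ 1 ⇒ order 0.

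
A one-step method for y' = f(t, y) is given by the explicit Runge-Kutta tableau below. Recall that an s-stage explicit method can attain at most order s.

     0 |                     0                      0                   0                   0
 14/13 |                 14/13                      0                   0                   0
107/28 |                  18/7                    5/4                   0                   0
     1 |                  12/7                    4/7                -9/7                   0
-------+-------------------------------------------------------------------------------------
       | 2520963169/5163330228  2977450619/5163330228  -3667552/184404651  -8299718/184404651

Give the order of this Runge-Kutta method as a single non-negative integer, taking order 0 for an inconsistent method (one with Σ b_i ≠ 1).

b = (2520963169/5163330228, 2977450619/5163330228, -3667552/184404651, -8299718/184404651)
c = (0, 14/13, 107/28, 1)
Ac = (0, 0, 35/26, -10951/2548)
Σ b_i: 2520963169/5163330228·1 + 2977450619/5163330228·1 + (-3667552/184404651)·1 + (-8299718/184404651)·1 = 1 ✓
b·c: 2977450619/5163330228·14/13 + (-3667552/184404651)·107/28 + (-8299718/184404651)·1 = 1/2 ✓
b·c²: 2977450619/5163330228·196/169 + (-3667552/184404651)·11449/784 + (-8299718/184404651)·1 = 1/3 ✓
b·Ac: (-3667552/184404651)·35/26 + (-8299718/184404651)·(-10951/2548) = 1/6 ✓
b·c³: 2977450619/5163330228·2744/2197 + (-3667552/184404651)·1225043/21952 + (-8299718/184404651)·1 = -4862821735/11187215494 ≠ 1/4 ⇒ order 3.
b·(c∘Ac): (-3667552/184404651)·535/104 + (-8299718/184404651)·(-10951/2548) = 145638687/1598173642 ≠ 1/8
b·Ac²: (-3667552/184404651)·245/169 + (-8299718/184404651)·(-16799273/927472) = 105571416631/134246585928 ≠ 1/12
b·A²c: (-8299718/184404651)·(-45/26) = 62247885/799086821 ≠ 1/24

3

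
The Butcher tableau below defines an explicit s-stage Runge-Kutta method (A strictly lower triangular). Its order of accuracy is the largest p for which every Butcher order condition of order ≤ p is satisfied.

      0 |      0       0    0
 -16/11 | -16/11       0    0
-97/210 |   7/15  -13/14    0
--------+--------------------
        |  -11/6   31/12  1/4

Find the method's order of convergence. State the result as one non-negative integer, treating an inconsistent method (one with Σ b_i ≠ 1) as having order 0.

1

b = (-11/6, 31/12, 1/4)
c = (0, -16/11, -97/210)
Ac = (0, 0, 104/77)
Σ b_i: (-11/6)·1 + 31/12·1 + 1/4·1 = 1 ✓
b·c: 31/12·(-16/11) + 1/4·(-97/210) = -11929/3080 ≠ 1/2 ⇒ order 1.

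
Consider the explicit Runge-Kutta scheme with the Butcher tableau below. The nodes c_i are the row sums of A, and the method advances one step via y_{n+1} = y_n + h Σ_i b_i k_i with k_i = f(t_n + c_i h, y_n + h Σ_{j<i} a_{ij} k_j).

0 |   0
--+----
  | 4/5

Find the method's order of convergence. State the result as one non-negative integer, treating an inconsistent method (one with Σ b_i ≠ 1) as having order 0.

b = (4/5)
c = (0)
Σ b_i: 4/5·1 = 4/5 ≠ 1 ⇒ order 0.

0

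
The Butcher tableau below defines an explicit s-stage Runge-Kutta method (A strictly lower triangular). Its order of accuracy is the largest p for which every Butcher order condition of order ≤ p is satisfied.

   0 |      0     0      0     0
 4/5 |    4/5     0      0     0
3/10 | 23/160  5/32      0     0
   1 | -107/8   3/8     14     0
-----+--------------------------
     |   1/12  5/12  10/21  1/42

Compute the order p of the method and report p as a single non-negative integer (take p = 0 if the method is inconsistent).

b = (1/12, 5/12, 10/21, 1/42)
c = (0, 4/5, 3/10, 1)
Ac = (0, 0, 1/8, 9/2)
Σ b_i: 1/12·1 + 5/12·1 + 10/21·1 + 1/42·1 = 1 ✓
b·c: 5/12·4/5 + 10/21·3/10 + 1/42·1 = 1/2 ✓
b·c²: 5/12·16/25 + 10/21·9/100 + 1/42·1 = 1/3 ✓
b·Ac: 10/21·1/8 + 1/42·9/2 = 1/6 ✓
b·c³: 5/12·64/125 + 10/21·27/1000 + 1/42·1 = 1/4 ✓
b·(c∘Ac): 10/21·3/80 + 1/42·9/2 = 1/8 ✓
b·Ac²: 10/21·1/10 + 1/42·3/2 = 1/12 ✓
b·A²c: 1/42·7/4 = 1/24 ✓; 4 stages ⇒ order 4.

4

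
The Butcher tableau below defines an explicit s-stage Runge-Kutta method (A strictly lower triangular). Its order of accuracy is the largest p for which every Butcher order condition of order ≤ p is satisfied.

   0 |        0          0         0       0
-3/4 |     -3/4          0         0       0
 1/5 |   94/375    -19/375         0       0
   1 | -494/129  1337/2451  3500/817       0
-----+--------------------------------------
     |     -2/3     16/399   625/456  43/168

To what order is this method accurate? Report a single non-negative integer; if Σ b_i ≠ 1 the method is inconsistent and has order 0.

4

b = (-2/3, 16/399, 625/456, 43/168)
c = (0, -3/4, 1/5, 1)
Ac = (0, 0, 19/500, 77/172)
Σ b_i: (-2/3)·1 + 16/399·1 + 625/456·1 + 43/168·1 = 1 ✓
b·c: 16/399·(-3/4) + 625/456·1/5 + 43/168·1 = 1/2 ✓
b·c²: 16/399·9/16 + 625/456·1/25 + 43/168·1 = 1/3 ✓
b·Ac: 625/456·19/500 + 43/168·77/172 = 1/6 ✓
b·c³: 16/399·(-27/64) + 625/456·1/125 + 43/168·1 = 1/4 ✓
b·(c∘Ac): 625/456·19/2500 + 43/168·77/172 = 1/8 ✓
b·Ac²: 625/456·(-57/2000) + 43/168·329/688 = 1/12 ✓
b·A²c: 43/168·7/43 = 1/24 ✓; 4 stages ⇒ order 4.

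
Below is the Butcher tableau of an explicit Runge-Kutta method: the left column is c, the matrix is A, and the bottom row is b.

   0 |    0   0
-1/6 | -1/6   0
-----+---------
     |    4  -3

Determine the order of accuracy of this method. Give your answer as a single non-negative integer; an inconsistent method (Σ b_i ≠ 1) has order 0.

2

b = (4, -3)
c = (0, -1/6)
Σ b_i: 4·1 + (-3)·1 = 1 ✓
b·c: (-3)·(-1/6) = 1/2 ✓; 2 stages ⇒ order 2.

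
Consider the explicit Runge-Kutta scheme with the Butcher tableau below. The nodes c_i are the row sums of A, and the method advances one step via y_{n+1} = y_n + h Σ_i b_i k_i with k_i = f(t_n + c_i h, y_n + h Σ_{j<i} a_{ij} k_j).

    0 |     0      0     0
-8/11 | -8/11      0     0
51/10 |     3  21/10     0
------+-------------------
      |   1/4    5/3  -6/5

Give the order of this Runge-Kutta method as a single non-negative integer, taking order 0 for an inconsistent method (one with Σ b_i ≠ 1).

b = (1/4, 5/3, -6/5)
c = (0, -8/11, 51/10)
Ac = (0, 0, -84/55)
Σ b_i: 1/4·1 + 5/3·1 + (-6/5)·1 = 43/60 ≠ 1 ⇒ order 0.

0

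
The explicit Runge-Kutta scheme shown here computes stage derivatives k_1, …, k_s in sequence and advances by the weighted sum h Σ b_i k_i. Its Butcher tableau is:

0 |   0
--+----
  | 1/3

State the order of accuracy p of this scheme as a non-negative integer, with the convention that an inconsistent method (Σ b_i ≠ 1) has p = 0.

0

b = (1/3)
c = (0)
Σ b_i: 1/3·1 = 1/3 ≠ 1 ⇒ order 0.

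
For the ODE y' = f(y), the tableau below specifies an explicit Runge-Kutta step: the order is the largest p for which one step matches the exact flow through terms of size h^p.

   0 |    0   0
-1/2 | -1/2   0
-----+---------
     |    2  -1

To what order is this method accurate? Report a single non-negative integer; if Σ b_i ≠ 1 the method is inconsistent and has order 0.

b = (2, -1)
c = (0, -1/2)
Σ b_i: 2·1 + (-1)·1 = 1 ✓
b·c: (-1)·(-1/2) = 1/2 ✓; 2 stages ⇒ order 2.

2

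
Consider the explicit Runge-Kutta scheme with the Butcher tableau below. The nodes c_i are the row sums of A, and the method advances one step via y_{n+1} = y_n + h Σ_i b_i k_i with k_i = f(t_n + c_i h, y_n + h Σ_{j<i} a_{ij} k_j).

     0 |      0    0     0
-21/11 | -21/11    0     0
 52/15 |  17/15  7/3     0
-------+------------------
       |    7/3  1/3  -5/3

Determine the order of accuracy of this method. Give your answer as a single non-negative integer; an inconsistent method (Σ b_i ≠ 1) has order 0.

1

b = (7/3, 1/3, -5/3)
c = (0, -21/11, 52/15)
Ac = (0, 0, -49/11)
Σ b_i: 7/3·1 + 1/3·1 + (-5/3)·1 = 1 ✓
b·c: 1/3·(-21/11) + (-5/3)·52/15 = -635/99 ≠ 1/2 ⇒ order 1.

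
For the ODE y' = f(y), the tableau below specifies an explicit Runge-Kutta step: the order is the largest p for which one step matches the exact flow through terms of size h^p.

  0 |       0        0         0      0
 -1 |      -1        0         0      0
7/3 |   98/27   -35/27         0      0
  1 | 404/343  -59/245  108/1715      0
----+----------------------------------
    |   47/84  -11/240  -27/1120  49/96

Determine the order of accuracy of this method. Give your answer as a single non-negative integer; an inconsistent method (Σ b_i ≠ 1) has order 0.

b = (47/84, -11/240, -27/1120, 49/96)
c = (0, -1, 7/3, 1)
Ac = (0, 0, 35/27, 19/49)
Σ b_i: 47/84·1 + (-11/240)·1 + (-27/1120)·1 + 49/96·1 = 1 ✓
b·c: (-11/240)·(-1) + (-27/1120)·7/3 + 49/96·1 = 1/2 ✓
b·c²: (-11/240)·1 + (-27/1120)·49/9 + 49/96·1 = 1/3 ✓
b·Ac: (-27/1120)·35/27 + 49/96·19/49 = 1/6 ✓
b·c³: (-11/240)·(-1) + (-27/1120)·343/27 + 49/96·1 = 1/4 ✓
b·(c∘Ac): (-27/1120)·245/81 + 49/96·19/49 = 1/8 ✓
b·Ac²: (-27/1120)·(-35/27) + 49/96·5/49 = 1/12 ✓
b·A²c: 49/96·4/49 = 1/24 ✓; 4 stages ⇒ order 4.

4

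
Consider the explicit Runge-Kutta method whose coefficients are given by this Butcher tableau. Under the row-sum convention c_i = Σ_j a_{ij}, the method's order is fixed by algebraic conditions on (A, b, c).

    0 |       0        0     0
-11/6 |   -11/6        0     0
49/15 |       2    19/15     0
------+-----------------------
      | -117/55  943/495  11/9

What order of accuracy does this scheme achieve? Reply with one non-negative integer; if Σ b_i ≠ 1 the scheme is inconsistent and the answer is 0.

b = (-117/55, 943/495, 11/9)
c = (0, -11/6, 49/15)
Ac = (0, 0, -209/90)
Σ b_i: (-117/55)·1 + 943/495·1 + 11/9·1 = 1 ✓
b·c: 943/495·(-11/6) + 11/9·49/15 = 1/2 ✓
b·c²: 943/495·121/36 + 11/9·2401/225 = 17501/900 ≠ 1/3 ⇒ order 2.
b·Ac: 11/9·(-209/90) = -2299/810 ≠ 1/6

2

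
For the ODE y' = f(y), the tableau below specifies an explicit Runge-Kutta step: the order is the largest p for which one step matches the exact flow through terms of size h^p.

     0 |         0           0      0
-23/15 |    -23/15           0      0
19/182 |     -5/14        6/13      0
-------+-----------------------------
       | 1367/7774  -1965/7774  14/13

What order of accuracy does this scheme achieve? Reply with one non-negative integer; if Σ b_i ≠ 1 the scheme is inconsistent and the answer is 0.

2

b = (1367/7774, -1965/7774, 14/13)
c = (0, -23/15, 19/182)
Ac = (0, 0, -46/65)
Σ b_i: 1367/7774·1 + (-1965/7774)·1 + 14/13·1 = 1 ✓
b·c: (-1965/7774)·(-23/15) + 14/13·19/182 = 1/2 ✓
b·c²: (-1965/7774)·529/225 + 14/13·361/33124 = -134384/230685 ≠ 1/3 ⇒ order 2.
b·Ac: 14/13·(-46/65) = -644/845 ≠ 1/6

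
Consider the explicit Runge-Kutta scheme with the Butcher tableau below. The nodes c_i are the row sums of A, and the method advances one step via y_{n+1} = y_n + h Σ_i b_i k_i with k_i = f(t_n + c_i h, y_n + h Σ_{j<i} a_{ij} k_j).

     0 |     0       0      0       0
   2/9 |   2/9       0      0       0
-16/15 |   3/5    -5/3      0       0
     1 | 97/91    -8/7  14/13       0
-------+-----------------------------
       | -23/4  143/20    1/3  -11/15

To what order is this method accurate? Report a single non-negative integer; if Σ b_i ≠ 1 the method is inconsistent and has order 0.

b = (-23/4, 143/20, 1/3, -11/15)
c = (0, 2/9, -16/15, 1)
Ac = (0, 0, -10/27, -5744/4095)
Σ b_i: (-23/4)·1 + 143/20·1 + 1/3·1 + (-11/15)·1 = 1 ✓
b·c: 143/20·2/9 + 1/3·(-16/15) + (-11/15)·1 = 1/2 ✓
b·c²: 143/20·4/81 + 1/3·256/225 + (-11/15)·1 = -2/2025 ≠ 1/3 ⇒ order 2.
b·Ac: 1/3·(-10/27) + (-11/15)·(-5744/4095) = 166802/184275 ≠ 1/6

2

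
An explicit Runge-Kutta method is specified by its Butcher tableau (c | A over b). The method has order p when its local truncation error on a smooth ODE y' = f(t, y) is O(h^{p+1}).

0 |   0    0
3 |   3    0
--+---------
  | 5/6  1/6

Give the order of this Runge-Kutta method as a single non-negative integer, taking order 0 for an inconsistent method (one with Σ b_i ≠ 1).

b = (5/6, 1/6)
c = (0, 3)
Σ b_i: 5/6·1 + 1/6·1 = 1 ✓
b·c: 1/6·3 = 1/2 ✓; 2 stages ⇒ order 2.

2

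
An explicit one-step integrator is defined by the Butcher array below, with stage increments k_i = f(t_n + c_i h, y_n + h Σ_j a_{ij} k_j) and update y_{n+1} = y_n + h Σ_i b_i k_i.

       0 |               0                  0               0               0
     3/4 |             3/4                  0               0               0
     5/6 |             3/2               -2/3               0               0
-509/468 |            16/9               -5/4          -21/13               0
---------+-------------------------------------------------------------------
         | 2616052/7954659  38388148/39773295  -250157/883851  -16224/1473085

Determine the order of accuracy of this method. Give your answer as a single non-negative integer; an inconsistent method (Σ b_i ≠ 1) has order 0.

3

b = (2616052/7954659, 38388148/39773295, -250157/883851, -16224/1473085)
c = (0, 3/4, 5/6, -509/468)
Ac = (0, 0, -1/2, -475/208)
Σ b_i: 2616052/7954659·1 + 38388148/39773295·1 + (-250157/883851)·1 + (-16224/1473085)·1 = 1 ✓
b·c: 38388148/39773295·3/4 + (-250157/883851)·5/6 + (-16224/1473085)·(-509/468) = 1/2 ✓
b·c²: 38388148/39773295·9/16 + (-250157/883851)·25/36 + (-16224/1473085)·259081/219024 = 1/3 ✓
b·Ac: (-250157/883851)·(-1/2) + (-16224/1473085)·(-475/208) = 1/6 ✓
b·c³: 38388148/39773295·27/64 + (-250157/883851)·125/216 + (-16224/1473085)·(-131872229/102503232) = 3835372793/14891121648 ≠ 1/4 ⇒ order 3.
b·(c∘Ac): (-250157/883851)·(-5/12) + (-16224/1473085)·241775/97344 = 960655/10606212 ≠ 1/8
b·Ac²: (-250157/883851)·(-3/8) + (-16224/1473085)·(-4555/2496) = 297529/2356936 ≠ 1/12
b·A²c: (-16224/1473085)·21/26 = -13104/1473085 ≠ 1/24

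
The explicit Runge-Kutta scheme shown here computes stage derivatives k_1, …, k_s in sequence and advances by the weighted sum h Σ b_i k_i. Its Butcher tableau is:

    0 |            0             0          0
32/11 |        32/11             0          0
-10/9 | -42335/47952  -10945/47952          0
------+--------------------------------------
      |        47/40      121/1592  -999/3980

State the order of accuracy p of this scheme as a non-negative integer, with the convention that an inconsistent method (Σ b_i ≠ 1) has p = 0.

b = (47/40, 121/1592, -999/3980)
c = (0, 32/11, -10/9)
Ac = (0, 0, -1990/2997)
Σ b_i: 47/40·1 + 121/1592·1 + (-999/3980)·1 = 1 ✓
b·c: 121/1592·32/11 + (-999/3980)·(-10/9) = 1/2 ✓
b·c²: 121/1592·1024/121 + (-999/3980)·100/81 = 1/3 ✓
b·Ac: (-999/3980)·(-1990/2997) = 1/6 ✓; 3 stages ⇒ order 3.

3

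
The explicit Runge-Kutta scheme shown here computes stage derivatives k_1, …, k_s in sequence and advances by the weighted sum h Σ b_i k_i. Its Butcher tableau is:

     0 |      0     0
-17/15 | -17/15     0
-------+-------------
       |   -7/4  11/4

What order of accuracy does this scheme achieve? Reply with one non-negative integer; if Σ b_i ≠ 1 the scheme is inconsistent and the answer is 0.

1

b = (-7/4, 11/4)
c = (0, -17/15)
Σ b_i: (-7/4)·1 + 11/4·1 = 1 ✓
b·c: 11/4·(-17/15) = -187/60 ≠ 1/2 ⇒ order 1.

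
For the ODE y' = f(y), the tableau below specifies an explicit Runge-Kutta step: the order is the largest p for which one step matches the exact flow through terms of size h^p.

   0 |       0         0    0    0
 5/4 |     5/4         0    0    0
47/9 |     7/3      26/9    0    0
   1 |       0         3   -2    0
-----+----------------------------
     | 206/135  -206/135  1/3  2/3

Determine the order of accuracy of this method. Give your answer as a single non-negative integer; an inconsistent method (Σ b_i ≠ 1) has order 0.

b = (206/135, -206/135, 1/3, 2/3)
c = (0, 5/4, 47/9, 1)
Ac = (0, 0, 65/18, -241/36)
Σ b_i: 206/135·1 + (-206/135)·1 + 1/3·1 + 2/3·1 = 1 ✓
b·c: (-206/135)·5/4 + 1/3·47/9 + 2/3·1 = 1/2 ✓
b·c²: (-206/135)·25/16 + 1/3·2209/81 + 2/3·1 = 14333/1944 ≠ 1/3 ⇒ order 2.
b·Ac: 1/3·65/18 + 2/3·(-241/36) = -88/27 ≠ 1/6

2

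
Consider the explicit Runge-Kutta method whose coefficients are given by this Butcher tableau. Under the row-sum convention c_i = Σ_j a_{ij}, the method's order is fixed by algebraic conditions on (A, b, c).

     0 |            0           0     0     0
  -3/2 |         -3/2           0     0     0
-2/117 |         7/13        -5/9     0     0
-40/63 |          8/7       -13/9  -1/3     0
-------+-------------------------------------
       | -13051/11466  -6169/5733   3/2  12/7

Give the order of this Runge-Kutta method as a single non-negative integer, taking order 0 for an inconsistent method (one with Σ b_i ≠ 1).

b = (-13051/11466, -6169/5733, 3/2, 12/7)
c = (0, -3/2, -2/117, -40/63)
Ac = (0, 0, 5/6, 1525/702)
Σ b_i: (-13051/11466)·1 + (-6169/5733)·1 + 3/2·1 + 12/7·1 = 1 ✓
b·c: (-6169/5733)·(-3/2) + 3/2·(-2/117) + 12/7·(-40/63) = 1/2 ✓
b·c²: (-6169/5733)·9/4 + 3/2·4/13689 + 12/7·1600/3969 = -1203121/695604 ≠ 1/3 ⇒ order 2.
b·Ac: 3/2·5/6 + 12/7·1525/702 = 16295/3276 ≠ 1/6

2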